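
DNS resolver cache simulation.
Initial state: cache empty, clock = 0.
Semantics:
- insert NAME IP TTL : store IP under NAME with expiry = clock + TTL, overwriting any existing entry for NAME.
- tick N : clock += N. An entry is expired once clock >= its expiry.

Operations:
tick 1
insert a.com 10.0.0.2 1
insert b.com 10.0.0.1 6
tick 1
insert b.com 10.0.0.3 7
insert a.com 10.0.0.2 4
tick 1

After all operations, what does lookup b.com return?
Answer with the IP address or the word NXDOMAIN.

Answer: 10.0.0.3

Derivation:
Op 1: tick 1 -> clock=1.
Op 2: insert a.com -> 10.0.0.2 (expiry=1+1=2). clock=1
Op 3: insert b.com -> 10.0.0.1 (expiry=1+6=7). clock=1
Op 4: tick 1 -> clock=2. purged={a.com}
Op 5: insert b.com -> 10.0.0.3 (expiry=2+7=9). clock=2
Op 6: insert a.com -> 10.0.0.2 (expiry=2+4=6). clock=2
Op 7: tick 1 -> clock=3.
lookup b.com: present, ip=10.0.0.3 expiry=9 > clock=3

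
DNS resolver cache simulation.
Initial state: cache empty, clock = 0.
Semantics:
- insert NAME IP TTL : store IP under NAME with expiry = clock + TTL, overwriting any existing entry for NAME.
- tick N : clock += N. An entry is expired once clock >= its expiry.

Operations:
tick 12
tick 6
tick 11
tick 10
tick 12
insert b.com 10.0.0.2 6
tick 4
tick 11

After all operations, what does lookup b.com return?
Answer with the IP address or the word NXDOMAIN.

Answer: NXDOMAIN

Derivation:
Op 1: tick 12 -> clock=12.
Op 2: tick 6 -> clock=18.
Op 3: tick 11 -> clock=29.
Op 4: tick 10 -> clock=39.
Op 5: tick 12 -> clock=51.
Op 6: insert b.com -> 10.0.0.2 (expiry=51+6=57). clock=51
Op 7: tick 4 -> clock=55.
Op 8: tick 11 -> clock=66. purged={b.com}
lookup b.com: not in cache (expired or never inserted)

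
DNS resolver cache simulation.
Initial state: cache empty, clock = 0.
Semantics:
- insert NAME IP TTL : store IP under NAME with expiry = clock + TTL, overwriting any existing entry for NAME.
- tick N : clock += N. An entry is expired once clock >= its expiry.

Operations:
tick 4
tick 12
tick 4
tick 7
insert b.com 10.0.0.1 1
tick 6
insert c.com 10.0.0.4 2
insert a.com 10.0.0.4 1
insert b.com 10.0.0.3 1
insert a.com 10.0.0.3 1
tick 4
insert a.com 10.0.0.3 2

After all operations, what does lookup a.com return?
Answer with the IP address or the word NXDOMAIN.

Op 1: tick 4 -> clock=4.
Op 2: tick 12 -> clock=16.
Op 3: tick 4 -> clock=20.
Op 4: tick 7 -> clock=27.
Op 5: insert b.com -> 10.0.0.1 (expiry=27+1=28). clock=27
Op 6: tick 6 -> clock=33. purged={b.com}
Op 7: insert c.com -> 10.0.0.4 (expiry=33+2=35). clock=33
Op 8: insert a.com -> 10.0.0.4 (expiry=33+1=34). clock=33
Op 9: insert b.com -> 10.0.0.3 (expiry=33+1=34). clock=33
Op 10: insert a.com -> 10.0.0.3 (expiry=33+1=34). clock=33
Op 11: tick 4 -> clock=37. purged={a.com,b.com,c.com}
Op 12: insert a.com -> 10.0.0.3 (expiry=37+2=39). clock=37
lookup a.com: present, ip=10.0.0.3 expiry=39 > clock=37

Answer: 10.0.0.3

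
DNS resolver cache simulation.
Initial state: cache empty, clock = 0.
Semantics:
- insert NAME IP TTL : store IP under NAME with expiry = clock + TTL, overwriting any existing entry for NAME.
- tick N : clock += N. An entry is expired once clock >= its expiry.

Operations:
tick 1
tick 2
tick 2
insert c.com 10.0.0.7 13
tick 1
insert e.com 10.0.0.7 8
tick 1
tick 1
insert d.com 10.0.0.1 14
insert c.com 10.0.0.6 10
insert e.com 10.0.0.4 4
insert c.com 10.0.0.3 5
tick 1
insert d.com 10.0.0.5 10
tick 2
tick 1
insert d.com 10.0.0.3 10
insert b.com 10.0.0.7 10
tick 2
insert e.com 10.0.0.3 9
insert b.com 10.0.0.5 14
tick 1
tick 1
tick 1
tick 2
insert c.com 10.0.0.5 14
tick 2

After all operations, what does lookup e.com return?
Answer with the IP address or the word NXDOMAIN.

Answer: 10.0.0.3

Derivation:
Op 1: tick 1 -> clock=1.
Op 2: tick 2 -> clock=3.
Op 3: tick 2 -> clock=5.
Op 4: insert c.com -> 10.0.0.7 (expiry=5+13=18). clock=5
Op 5: tick 1 -> clock=6.
Op 6: insert e.com -> 10.0.0.7 (expiry=6+8=14). clock=6
Op 7: tick 1 -> clock=7.
Op 8: tick 1 -> clock=8.
Op 9: insert d.com -> 10.0.0.1 (expiry=8+14=22). clock=8
Op 10: insert c.com -> 10.0.0.6 (expiry=8+10=18). clock=8
Op 11: insert e.com -> 10.0.0.4 (expiry=8+4=12). clock=8
Op 12: insert c.com -> 10.0.0.3 (expiry=8+5=13). clock=8
Op 13: tick 1 -> clock=9.
Op 14: insert d.com -> 10.0.0.5 (expiry=9+10=19). clock=9
Op 15: tick 2 -> clock=11.
Op 16: tick 1 -> clock=12. purged={e.com}
Op 17: insert d.com -> 10.0.0.3 (expiry=12+10=22). clock=12
Op 18: insert b.com -> 10.0.0.7 (expiry=12+10=22). clock=12
Op 19: tick 2 -> clock=14. purged={c.com}
Op 20: insert e.com -> 10.0.0.3 (expiry=14+9=23). clock=14
Op 21: insert b.com -> 10.0.0.5 (expiry=14+14=28). clock=14
Op 22: tick 1 -> clock=15.
Op 23: tick 1 -> clock=16.
Op 24: tick 1 -> clock=17.
Op 25: tick 2 -> clock=19.
Op 26: insert c.com -> 10.0.0.5 (expiry=19+14=33). clock=19
Op 27: tick 2 -> clock=21.
lookup e.com: present, ip=10.0.0.3 expiry=23 > clock=21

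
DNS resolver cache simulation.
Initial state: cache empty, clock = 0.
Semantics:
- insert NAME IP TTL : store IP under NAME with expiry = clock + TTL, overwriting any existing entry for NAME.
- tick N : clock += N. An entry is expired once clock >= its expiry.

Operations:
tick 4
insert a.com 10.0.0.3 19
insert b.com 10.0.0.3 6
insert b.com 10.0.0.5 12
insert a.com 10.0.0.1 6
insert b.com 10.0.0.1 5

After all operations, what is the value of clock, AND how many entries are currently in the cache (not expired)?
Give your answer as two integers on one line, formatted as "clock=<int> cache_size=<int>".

Op 1: tick 4 -> clock=4.
Op 2: insert a.com -> 10.0.0.3 (expiry=4+19=23). clock=4
Op 3: insert b.com -> 10.0.0.3 (expiry=4+6=10). clock=4
Op 4: insert b.com -> 10.0.0.5 (expiry=4+12=16). clock=4
Op 5: insert a.com -> 10.0.0.1 (expiry=4+6=10). clock=4
Op 6: insert b.com -> 10.0.0.1 (expiry=4+5=9). clock=4
Final clock = 4
Final cache (unexpired): {a.com,b.com} -> size=2

Answer: clock=4 cache_size=2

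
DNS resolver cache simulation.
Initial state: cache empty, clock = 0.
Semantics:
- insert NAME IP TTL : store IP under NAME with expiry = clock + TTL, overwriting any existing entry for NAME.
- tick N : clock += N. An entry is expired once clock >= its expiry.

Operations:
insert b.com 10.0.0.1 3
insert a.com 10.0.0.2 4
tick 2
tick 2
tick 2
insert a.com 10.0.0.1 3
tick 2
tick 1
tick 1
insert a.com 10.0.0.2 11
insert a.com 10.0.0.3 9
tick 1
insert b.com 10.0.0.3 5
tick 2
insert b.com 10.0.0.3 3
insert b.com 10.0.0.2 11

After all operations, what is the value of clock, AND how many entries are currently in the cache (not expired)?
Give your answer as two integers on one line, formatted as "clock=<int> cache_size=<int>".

Op 1: insert b.com -> 10.0.0.1 (expiry=0+3=3). clock=0
Op 2: insert a.com -> 10.0.0.2 (expiry=0+4=4). clock=0
Op 3: tick 2 -> clock=2.
Op 4: tick 2 -> clock=4. purged={a.com,b.com}
Op 5: tick 2 -> clock=6.
Op 6: insert a.com -> 10.0.0.1 (expiry=6+3=9). clock=6
Op 7: tick 2 -> clock=8.
Op 8: tick 1 -> clock=9. purged={a.com}
Op 9: tick 1 -> clock=10.
Op 10: insert a.com -> 10.0.0.2 (expiry=10+11=21). clock=10
Op 11: insert a.com -> 10.0.0.3 (expiry=10+9=19). clock=10
Op 12: tick 1 -> clock=11.
Op 13: insert b.com -> 10.0.0.3 (expiry=11+5=16). clock=11
Op 14: tick 2 -> clock=13.
Op 15: insert b.com -> 10.0.0.3 (expiry=13+3=16). clock=13
Op 16: insert b.com -> 10.0.0.2 (expiry=13+11=24). clock=13
Final clock = 13
Final cache (unexpired): {a.com,b.com} -> size=2

Answer: clock=13 cache_size=2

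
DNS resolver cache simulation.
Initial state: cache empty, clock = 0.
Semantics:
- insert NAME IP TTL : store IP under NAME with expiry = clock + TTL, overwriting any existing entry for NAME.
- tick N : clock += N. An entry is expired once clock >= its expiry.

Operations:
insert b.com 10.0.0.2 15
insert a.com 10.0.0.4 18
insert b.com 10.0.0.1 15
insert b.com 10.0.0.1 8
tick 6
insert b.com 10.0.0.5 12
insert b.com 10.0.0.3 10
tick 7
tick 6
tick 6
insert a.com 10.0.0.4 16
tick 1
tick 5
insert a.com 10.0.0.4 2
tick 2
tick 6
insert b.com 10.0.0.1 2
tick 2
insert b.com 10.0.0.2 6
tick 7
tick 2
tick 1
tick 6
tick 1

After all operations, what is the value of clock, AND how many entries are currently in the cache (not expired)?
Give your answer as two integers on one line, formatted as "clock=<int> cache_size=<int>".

Answer: clock=58 cache_size=0

Derivation:
Op 1: insert b.com -> 10.0.0.2 (expiry=0+15=15). clock=0
Op 2: insert a.com -> 10.0.0.4 (expiry=0+18=18). clock=0
Op 3: insert b.com -> 10.0.0.1 (expiry=0+15=15). clock=0
Op 4: insert b.com -> 10.0.0.1 (expiry=0+8=8). clock=0
Op 5: tick 6 -> clock=6.
Op 6: insert b.com -> 10.0.0.5 (expiry=6+12=18). clock=6
Op 7: insert b.com -> 10.0.0.3 (expiry=6+10=16). clock=6
Op 8: tick 7 -> clock=13.
Op 9: tick 6 -> clock=19. purged={a.com,b.com}
Op 10: tick 6 -> clock=25.
Op 11: insert a.com -> 10.0.0.4 (expiry=25+16=41). clock=25
Op 12: tick 1 -> clock=26.
Op 13: tick 5 -> clock=31.
Op 14: insert a.com -> 10.0.0.4 (expiry=31+2=33). clock=31
Op 15: tick 2 -> clock=33. purged={a.com}
Op 16: tick 6 -> clock=39.
Op 17: insert b.com -> 10.0.0.1 (expiry=39+2=41). clock=39
Op 18: tick 2 -> clock=41. purged={b.com}
Op 19: insert b.com -> 10.0.0.2 (expiry=41+6=47). clock=41
Op 20: tick 7 -> clock=48. purged={b.com}
Op 21: tick 2 -> clock=50.
Op 22: tick 1 -> clock=51.
Op 23: tick 6 -> clock=57.
Op 24: tick 1 -> clock=58.
Final clock = 58
Final cache (unexpired): {} -> size=0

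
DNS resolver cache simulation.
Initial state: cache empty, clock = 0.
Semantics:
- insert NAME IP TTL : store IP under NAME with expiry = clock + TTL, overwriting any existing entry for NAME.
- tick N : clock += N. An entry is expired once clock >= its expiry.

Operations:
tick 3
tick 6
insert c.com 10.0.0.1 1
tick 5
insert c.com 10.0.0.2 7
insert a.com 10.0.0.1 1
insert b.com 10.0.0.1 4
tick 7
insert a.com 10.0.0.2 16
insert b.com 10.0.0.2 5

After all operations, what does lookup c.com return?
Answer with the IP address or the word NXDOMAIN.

Op 1: tick 3 -> clock=3.
Op 2: tick 6 -> clock=9.
Op 3: insert c.com -> 10.0.0.1 (expiry=9+1=10). clock=9
Op 4: tick 5 -> clock=14. purged={c.com}
Op 5: insert c.com -> 10.0.0.2 (expiry=14+7=21). clock=14
Op 6: insert a.com -> 10.0.0.1 (expiry=14+1=15). clock=14
Op 7: insert b.com -> 10.0.0.1 (expiry=14+4=18). clock=14
Op 8: tick 7 -> clock=21. purged={a.com,b.com,c.com}
Op 9: insert a.com -> 10.0.0.2 (expiry=21+16=37). clock=21
Op 10: insert b.com -> 10.0.0.2 (expiry=21+5=26). clock=21
lookup c.com: not in cache (expired or never inserted)

Answer: NXDOMAIN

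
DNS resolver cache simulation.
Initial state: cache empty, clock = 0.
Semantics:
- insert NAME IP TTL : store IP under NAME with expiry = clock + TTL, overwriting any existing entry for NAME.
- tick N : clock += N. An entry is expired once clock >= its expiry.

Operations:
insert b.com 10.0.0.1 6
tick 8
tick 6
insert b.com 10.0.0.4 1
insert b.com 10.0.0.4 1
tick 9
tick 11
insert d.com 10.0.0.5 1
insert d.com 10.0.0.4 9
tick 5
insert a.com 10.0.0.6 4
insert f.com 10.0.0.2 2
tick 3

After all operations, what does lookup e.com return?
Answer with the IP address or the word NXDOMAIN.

Answer: NXDOMAIN

Derivation:
Op 1: insert b.com -> 10.0.0.1 (expiry=0+6=6). clock=0
Op 2: tick 8 -> clock=8. purged={b.com}
Op 3: tick 6 -> clock=14.
Op 4: insert b.com -> 10.0.0.4 (expiry=14+1=15). clock=14
Op 5: insert b.com -> 10.0.0.4 (expiry=14+1=15). clock=14
Op 6: tick 9 -> clock=23. purged={b.com}
Op 7: tick 11 -> clock=34.
Op 8: insert d.com -> 10.0.0.5 (expiry=34+1=35). clock=34
Op 9: insert d.com -> 10.0.0.4 (expiry=34+9=43). clock=34
Op 10: tick 5 -> clock=39.
Op 11: insert a.com -> 10.0.0.6 (expiry=39+4=43). clock=39
Op 12: insert f.com -> 10.0.0.2 (expiry=39+2=41). clock=39
Op 13: tick 3 -> clock=42. purged={f.com}
lookup e.com: not in cache (expired or never inserted)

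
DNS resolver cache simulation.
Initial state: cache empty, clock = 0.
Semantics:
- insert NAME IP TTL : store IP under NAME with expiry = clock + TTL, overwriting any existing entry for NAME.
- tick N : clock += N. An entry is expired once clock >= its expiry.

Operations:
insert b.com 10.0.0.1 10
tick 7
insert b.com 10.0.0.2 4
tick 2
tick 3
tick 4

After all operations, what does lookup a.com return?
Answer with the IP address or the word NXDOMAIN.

Answer: NXDOMAIN

Derivation:
Op 1: insert b.com -> 10.0.0.1 (expiry=0+10=10). clock=0
Op 2: tick 7 -> clock=7.
Op 3: insert b.com -> 10.0.0.2 (expiry=7+4=11). clock=7
Op 4: tick 2 -> clock=9.
Op 5: tick 3 -> clock=12. purged={b.com}
Op 6: tick 4 -> clock=16.
lookup a.com: not in cache (expired or never inserted)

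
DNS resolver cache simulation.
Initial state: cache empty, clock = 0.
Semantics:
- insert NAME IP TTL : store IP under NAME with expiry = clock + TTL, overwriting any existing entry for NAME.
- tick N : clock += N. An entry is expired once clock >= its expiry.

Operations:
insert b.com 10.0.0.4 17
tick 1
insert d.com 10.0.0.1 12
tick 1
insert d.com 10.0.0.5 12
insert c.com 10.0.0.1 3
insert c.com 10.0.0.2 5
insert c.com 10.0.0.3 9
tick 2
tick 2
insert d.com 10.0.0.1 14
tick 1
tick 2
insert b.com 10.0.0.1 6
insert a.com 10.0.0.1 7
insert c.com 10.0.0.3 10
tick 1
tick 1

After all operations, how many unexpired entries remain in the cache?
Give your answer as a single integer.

Answer: 4

Derivation:
Op 1: insert b.com -> 10.0.0.4 (expiry=0+17=17). clock=0
Op 2: tick 1 -> clock=1.
Op 3: insert d.com -> 10.0.0.1 (expiry=1+12=13). clock=1
Op 4: tick 1 -> clock=2.
Op 5: insert d.com -> 10.0.0.5 (expiry=2+12=14). clock=2
Op 6: insert c.com -> 10.0.0.1 (expiry=2+3=5). clock=2
Op 7: insert c.com -> 10.0.0.2 (expiry=2+5=7). clock=2
Op 8: insert c.com -> 10.0.0.3 (expiry=2+9=11). clock=2
Op 9: tick 2 -> clock=4.
Op 10: tick 2 -> clock=6.
Op 11: insert d.com -> 10.0.0.1 (expiry=6+14=20). clock=6
Op 12: tick 1 -> clock=7.
Op 13: tick 2 -> clock=9.
Op 14: insert b.com -> 10.0.0.1 (expiry=9+6=15). clock=9
Op 15: insert a.com -> 10.0.0.1 (expiry=9+7=16). clock=9
Op 16: insert c.com -> 10.0.0.3 (expiry=9+10=19). clock=9
Op 17: tick 1 -> clock=10.
Op 18: tick 1 -> clock=11.
Final cache (unexpired): {a.com,b.com,c.com,d.com} -> size=4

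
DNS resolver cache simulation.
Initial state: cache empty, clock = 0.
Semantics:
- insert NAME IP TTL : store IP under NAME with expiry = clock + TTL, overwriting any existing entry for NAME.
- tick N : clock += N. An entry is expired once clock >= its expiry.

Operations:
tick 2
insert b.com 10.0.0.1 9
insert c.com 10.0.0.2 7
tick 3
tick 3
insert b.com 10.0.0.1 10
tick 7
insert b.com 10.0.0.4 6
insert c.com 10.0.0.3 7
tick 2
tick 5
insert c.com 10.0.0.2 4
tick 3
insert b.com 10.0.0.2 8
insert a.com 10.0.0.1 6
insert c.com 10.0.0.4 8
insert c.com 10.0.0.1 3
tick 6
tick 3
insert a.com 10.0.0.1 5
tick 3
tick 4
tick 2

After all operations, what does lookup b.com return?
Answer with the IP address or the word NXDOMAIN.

Op 1: tick 2 -> clock=2.
Op 2: insert b.com -> 10.0.0.1 (expiry=2+9=11). clock=2
Op 3: insert c.com -> 10.0.0.2 (expiry=2+7=9). clock=2
Op 4: tick 3 -> clock=5.
Op 5: tick 3 -> clock=8.
Op 6: insert b.com -> 10.0.0.1 (expiry=8+10=18). clock=8
Op 7: tick 7 -> clock=15. purged={c.com}
Op 8: insert b.com -> 10.0.0.4 (expiry=15+6=21). clock=15
Op 9: insert c.com -> 10.0.0.3 (expiry=15+7=22). clock=15
Op 10: tick 2 -> clock=17.
Op 11: tick 5 -> clock=22. purged={b.com,c.com}
Op 12: insert c.com -> 10.0.0.2 (expiry=22+4=26). clock=22
Op 13: tick 3 -> clock=25.
Op 14: insert b.com -> 10.0.0.2 (expiry=25+8=33). clock=25
Op 15: insert a.com -> 10.0.0.1 (expiry=25+6=31). clock=25
Op 16: insert c.com -> 10.0.0.4 (expiry=25+8=33). clock=25
Op 17: insert c.com -> 10.0.0.1 (expiry=25+3=28). clock=25
Op 18: tick 6 -> clock=31. purged={a.com,c.com}
Op 19: tick 3 -> clock=34. purged={b.com}
Op 20: insert a.com -> 10.0.0.1 (expiry=34+5=39). clock=34
Op 21: tick 3 -> clock=37.
Op 22: tick 4 -> clock=41. purged={a.com}
Op 23: tick 2 -> clock=43.
lookup b.com: not in cache (expired or never inserted)

Answer: NXDOMAIN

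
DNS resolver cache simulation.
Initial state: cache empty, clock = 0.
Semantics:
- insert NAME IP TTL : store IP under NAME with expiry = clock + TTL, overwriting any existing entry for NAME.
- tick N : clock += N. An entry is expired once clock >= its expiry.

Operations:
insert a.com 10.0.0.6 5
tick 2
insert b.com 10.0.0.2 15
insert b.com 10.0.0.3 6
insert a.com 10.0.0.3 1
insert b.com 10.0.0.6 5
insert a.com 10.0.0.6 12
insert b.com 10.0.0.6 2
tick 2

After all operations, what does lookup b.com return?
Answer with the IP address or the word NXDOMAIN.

Op 1: insert a.com -> 10.0.0.6 (expiry=0+5=5). clock=0
Op 2: tick 2 -> clock=2.
Op 3: insert b.com -> 10.0.0.2 (expiry=2+15=17). clock=2
Op 4: insert b.com -> 10.0.0.3 (expiry=2+6=8). clock=2
Op 5: insert a.com -> 10.0.0.3 (expiry=2+1=3). clock=2
Op 6: insert b.com -> 10.0.0.6 (expiry=2+5=7). clock=2
Op 7: insert a.com -> 10.0.0.6 (expiry=2+12=14). clock=2
Op 8: insert b.com -> 10.0.0.6 (expiry=2+2=4). clock=2
Op 9: tick 2 -> clock=4. purged={b.com}
lookup b.com: not in cache (expired or never inserted)

Answer: NXDOMAIN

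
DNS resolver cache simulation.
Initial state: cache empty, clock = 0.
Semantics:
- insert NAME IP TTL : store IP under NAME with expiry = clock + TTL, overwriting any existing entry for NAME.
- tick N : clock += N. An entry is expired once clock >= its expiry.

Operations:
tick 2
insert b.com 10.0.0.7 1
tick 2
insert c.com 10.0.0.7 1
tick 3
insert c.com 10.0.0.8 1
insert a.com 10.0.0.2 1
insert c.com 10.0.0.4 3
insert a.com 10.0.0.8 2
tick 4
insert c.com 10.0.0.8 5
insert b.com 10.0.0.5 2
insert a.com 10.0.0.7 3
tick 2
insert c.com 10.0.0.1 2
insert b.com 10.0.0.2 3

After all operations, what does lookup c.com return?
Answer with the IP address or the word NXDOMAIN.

Answer: 10.0.0.1

Derivation:
Op 1: tick 2 -> clock=2.
Op 2: insert b.com -> 10.0.0.7 (expiry=2+1=3). clock=2
Op 3: tick 2 -> clock=4. purged={b.com}
Op 4: insert c.com -> 10.0.0.7 (expiry=4+1=5). clock=4
Op 5: tick 3 -> clock=7. purged={c.com}
Op 6: insert c.com -> 10.0.0.8 (expiry=7+1=8). clock=7
Op 7: insert a.com -> 10.0.0.2 (expiry=7+1=8). clock=7
Op 8: insert c.com -> 10.0.0.4 (expiry=7+3=10). clock=7
Op 9: insert a.com -> 10.0.0.8 (expiry=7+2=9). clock=7
Op 10: tick 4 -> clock=11. purged={a.com,c.com}
Op 11: insert c.com -> 10.0.0.8 (expiry=11+5=16). clock=11
Op 12: insert b.com -> 10.0.0.5 (expiry=11+2=13). clock=11
Op 13: insert a.com -> 10.0.0.7 (expiry=11+3=14). clock=11
Op 14: tick 2 -> clock=13. purged={b.com}
Op 15: insert c.com -> 10.0.0.1 (expiry=13+2=15). clock=13
Op 16: insert b.com -> 10.0.0.2 (expiry=13+3=16). clock=13
lookup c.com: present, ip=10.0.0.1 expiry=15 > clock=13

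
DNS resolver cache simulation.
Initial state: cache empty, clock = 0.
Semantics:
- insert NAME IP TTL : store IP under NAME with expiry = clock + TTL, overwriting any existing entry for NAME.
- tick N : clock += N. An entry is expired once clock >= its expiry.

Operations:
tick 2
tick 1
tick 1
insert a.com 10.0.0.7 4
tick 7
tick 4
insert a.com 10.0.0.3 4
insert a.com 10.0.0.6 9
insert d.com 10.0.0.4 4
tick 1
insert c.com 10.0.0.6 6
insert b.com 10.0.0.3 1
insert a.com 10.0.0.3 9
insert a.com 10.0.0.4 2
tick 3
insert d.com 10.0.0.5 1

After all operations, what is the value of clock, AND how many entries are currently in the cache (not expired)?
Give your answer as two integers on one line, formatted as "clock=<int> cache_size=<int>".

Op 1: tick 2 -> clock=2.
Op 2: tick 1 -> clock=3.
Op 3: tick 1 -> clock=4.
Op 4: insert a.com -> 10.0.0.7 (expiry=4+4=8). clock=4
Op 5: tick 7 -> clock=11. purged={a.com}
Op 6: tick 4 -> clock=15.
Op 7: insert a.com -> 10.0.0.3 (expiry=15+4=19). clock=15
Op 8: insert a.com -> 10.0.0.6 (expiry=15+9=24). clock=15
Op 9: insert d.com -> 10.0.0.4 (expiry=15+4=19). clock=15
Op 10: tick 1 -> clock=16.
Op 11: insert c.com -> 10.0.0.6 (expiry=16+6=22). clock=16
Op 12: insert b.com -> 10.0.0.3 (expiry=16+1=17). clock=16
Op 13: insert a.com -> 10.0.0.3 (expiry=16+9=25). clock=16
Op 14: insert a.com -> 10.0.0.4 (expiry=16+2=18). clock=16
Op 15: tick 3 -> clock=19. purged={a.com,b.com,d.com}
Op 16: insert d.com -> 10.0.0.5 (expiry=19+1=20). clock=19
Final clock = 19
Final cache (unexpired): {c.com,d.com} -> size=2

Answer: clock=19 cache_size=2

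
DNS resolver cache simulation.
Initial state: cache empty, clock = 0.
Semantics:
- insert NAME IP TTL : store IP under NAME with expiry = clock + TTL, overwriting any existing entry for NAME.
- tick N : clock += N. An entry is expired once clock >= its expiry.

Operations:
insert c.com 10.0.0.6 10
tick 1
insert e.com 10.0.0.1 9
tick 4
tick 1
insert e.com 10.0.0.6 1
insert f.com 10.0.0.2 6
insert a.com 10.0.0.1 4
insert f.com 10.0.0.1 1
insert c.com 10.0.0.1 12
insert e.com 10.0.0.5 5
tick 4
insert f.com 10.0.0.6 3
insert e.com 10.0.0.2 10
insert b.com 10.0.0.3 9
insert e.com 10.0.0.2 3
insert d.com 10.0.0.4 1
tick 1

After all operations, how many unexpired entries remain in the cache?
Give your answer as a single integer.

Op 1: insert c.com -> 10.0.0.6 (expiry=0+10=10). clock=0
Op 2: tick 1 -> clock=1.
Op 3: insert e.com -> 10.0.0.1 (expiry=1+9=10). clock=1
Op 4: tick 4 -> clock=5.
Op 5: tick 1 -> clock=6.
Op 6: insert e.com -> 10.0.0.6 (expiry=6+1=7). clock=6
Op 7: insert f.com -> 10.0.0.2 (expiry=6+6=12). clock=6
Op 8: insert a.com -> 10.0.0.1 (expiry=6+4=10). clock=6
Op 9: insert f.com -> 10.0.0.1 (expiry=6+1=7). clock=6
Op 10: insert c.com -> 10.0.0.1 (expiry=6+12=18). clock=6
Op 11: insert e.com -> 10.0.0.5 (expiry=6+5=11). clock=6
Op 12: tick 4 -> clock=10. purged={a.com,f.com}
Op 13: insert f.com -> 10.0.0.6 (expiry=10+3=13). clock=10
Op 14: insert e.com -> 10.0.0.2 (expiry=10+10=20). clock=10
Op 15: insert b.com -> 10.0.0.3 (expiry=10+9=19). clock=10
Op 16: insert e.com -> 10.0.0.2 (expiry=10+3=13). clock=10
Op 17: insert d.com -> 10.0.0.4 (expiry=10+1=11). clock=10
Op 18: tick 1 -> clock=11. purged={d.com}
Final cache (unexpired): {b.com,c.com,e.com,f.com} -> size=4

Answer: 4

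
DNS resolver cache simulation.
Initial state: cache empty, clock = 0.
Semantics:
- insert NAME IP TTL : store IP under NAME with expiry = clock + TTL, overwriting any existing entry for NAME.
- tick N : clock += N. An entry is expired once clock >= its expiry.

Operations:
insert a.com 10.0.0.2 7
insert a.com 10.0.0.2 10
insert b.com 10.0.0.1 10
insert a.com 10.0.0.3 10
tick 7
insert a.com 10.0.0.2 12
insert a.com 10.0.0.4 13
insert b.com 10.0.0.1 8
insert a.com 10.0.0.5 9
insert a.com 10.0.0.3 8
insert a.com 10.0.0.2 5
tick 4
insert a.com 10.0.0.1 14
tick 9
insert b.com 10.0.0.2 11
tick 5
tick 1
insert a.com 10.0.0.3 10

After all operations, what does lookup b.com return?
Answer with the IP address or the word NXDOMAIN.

Op 1: insert a.com -> 10.0.0.2 (expiry=0+7=7). clock=0
Op 2: insert a.com -> 10.0.0.2 (expiry=0+10=10). clock=0
Op 3: insert b.com -> 10.0.0.1 (expiry=0+10=10). clock=0
Op 4: insert a.com -> 10.0.0.3 (expiry=0+10=10). clock=0
Op 5: tick 7 -> clock=7.
Op 6: insert a.com -> 10.0.0.2 (expiry=7+12=19). clock=7
Op 7: insert a.com -> 10.0.0.4 (expiry=7+13=20). clock=7
Op 8: insert b.com -> 10.0.0.1 (expiry=7+8=15). clock=7
Op 9: insert a.com -> 10.0.0.5 (expiry=7+9=16). clock=7
Op 10: insert a.com -> 10.0.0.3 (expiry=7+8=15). clock=7
Op 11: insert a.com -> 10.0.0.2 (expiry=7+5=12). clock=7
Op 12: tick 4 -> clock=11.
Op 13: insert a.com -> 10.0.0.1 (expiry=11+14=25). clock=11
Op 14: tick 9 -> clock=20. purged={b.com}
Op 15: insert b.com -> 10.0.0.2 (expiry=20+11=31). clock=20
Op 16: tick 5 -> clock=25. purged={a.com}
Op 17: tick 1 -> clock=26.
Op 18: insert a.com -> 10.0.0.3 (expiry=26+10=36). clock=26
lookup b.com: present, ip=10.0.0.2 expiry=31 > clock=26

Answer: 10.0.0.2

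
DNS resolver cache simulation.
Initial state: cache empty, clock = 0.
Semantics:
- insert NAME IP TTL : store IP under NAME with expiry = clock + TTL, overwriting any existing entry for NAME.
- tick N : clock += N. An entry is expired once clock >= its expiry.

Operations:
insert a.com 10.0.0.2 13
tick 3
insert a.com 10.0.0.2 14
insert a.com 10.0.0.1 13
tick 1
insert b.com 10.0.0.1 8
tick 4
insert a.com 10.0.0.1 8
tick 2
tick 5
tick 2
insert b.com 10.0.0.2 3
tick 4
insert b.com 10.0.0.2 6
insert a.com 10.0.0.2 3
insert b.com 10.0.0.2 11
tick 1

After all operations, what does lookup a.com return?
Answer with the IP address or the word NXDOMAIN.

Op 1: insert a.com -> 10.0.0.2 (expiry=0+13=13). clock=0
Op 2: tick 3 -> clock=3.
Op 3: insert a.com -> 10.0.0.2 (expiry=3+14=17). clock=3
Op 4: insert a.com -> 10.0.0.1 (expiry=3+13=16). clock=3
Op 5: tick 1 -> clock=4.
Op 6: insert b.com -> 10.0.0.1 (expiry=4+8=12). clock=4
Op 7: tick 4 -> clock=8.
Op 8: insert a.com -> 10.0.0.1 (expiry=8+8=16). clock=8
Op 9: tick 2 -> clock=10.
Op 10: tick 5 -> clock=15. purged={b.com}
Op 11: tick 2 -> clock=17. purged={a.com}
Op 12: insert b.com -> 10.0.0.2 (expiry=17+3=20). clock=17
Op 13: tick 4 -> clock=21. purged={b.com}
Op 14: insert b.com -> 10.0.0.2 (expiry=21+6=27). clock=21
Op 15: insert a.com -> 10.0.0.2 (expiry=21+3=24). clock=21
Op 16: insert b.com -> 10.0.0.2 (expiry=21+11=32). clock=21
Op 17: tick 1 -> clock=22.
lookup a.com: present, ip=10.0.0.2 expiry=24 > clock=22

Answer: 10.0.0.2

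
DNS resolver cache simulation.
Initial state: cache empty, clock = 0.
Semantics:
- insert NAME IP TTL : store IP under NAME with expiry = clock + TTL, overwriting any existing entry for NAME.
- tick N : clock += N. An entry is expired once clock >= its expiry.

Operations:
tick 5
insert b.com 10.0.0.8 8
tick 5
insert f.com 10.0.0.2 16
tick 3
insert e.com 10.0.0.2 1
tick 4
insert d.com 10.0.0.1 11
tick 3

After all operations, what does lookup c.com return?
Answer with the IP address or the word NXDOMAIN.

Answer: NXDOMAIN

Derivation:
Op 1: tick 5 -> clock=5.
Op 2: insert b.com -> 10.0.0.8 (expiry=5+8=13). clock=5
Op 3: tick 5 -> clock=10.
Op 4: insert f.com -> 10.0.0.2 (expiry=10+16=26). clock=10
Op 5: tick 3 -> clock=13. purged={b.com}
Op 6: insert e.com -> 10.0.0.2 (expiry=13+1=14). clock=13
Op 7: tick 4 -> clock=17. purged={e.com}
Op 8: insert d.com -> 10.0.0.1 (expiry=17+11=28). clock=17
Op 9: tick 3 -> clock=20.
lookup c.com: not in cache (expired or never inserted)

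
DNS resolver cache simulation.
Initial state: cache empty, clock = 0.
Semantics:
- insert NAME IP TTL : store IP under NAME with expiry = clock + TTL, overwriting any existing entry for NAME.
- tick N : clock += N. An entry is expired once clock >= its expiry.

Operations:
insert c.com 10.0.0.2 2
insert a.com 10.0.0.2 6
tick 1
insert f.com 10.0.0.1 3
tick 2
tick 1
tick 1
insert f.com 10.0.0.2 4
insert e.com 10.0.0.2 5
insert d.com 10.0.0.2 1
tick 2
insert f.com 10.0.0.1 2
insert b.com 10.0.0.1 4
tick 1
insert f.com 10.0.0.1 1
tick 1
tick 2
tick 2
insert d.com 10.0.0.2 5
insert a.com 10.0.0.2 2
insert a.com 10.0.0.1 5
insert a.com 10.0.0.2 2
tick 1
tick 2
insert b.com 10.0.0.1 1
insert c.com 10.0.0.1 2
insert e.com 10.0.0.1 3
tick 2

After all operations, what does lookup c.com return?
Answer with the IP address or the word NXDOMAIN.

Answer: NXDOMAIN

Derivation:
Op 1: insert c.com -> 10.0.0.2 (expiry=0+2=2). clock=0
Op 2: insert a.com -> 10.0.0.2 (expiry=0+6=6). clock=0
Op 3: tick 1 -> clock=1.
Op 4: insert f.com -> 10.0.0.1 (expiry=1+3=4). clock=1
Op 5: tick 2 -> clock=3. purged={c.com}
Op 6: tick 1 -> clock=4. purged={f.com}
Op 7: tick 1 -> clock=5.
Op 8: insert f.com -> 10.0.0.2 (expiry=5+4=9). clock=5
Op 9: insert e.com -> 10.0.0.2 (expiry=5+5=10). clock=5
Op 10: insert d.com -> 10.0.0.2 (expiry=5+1=6). clock=5
Op 11: tick 2 -> clock=7. purged={a.com,d.com}
Op 12: insert f.com -> 10.0.0.1 (expiry=7+2=9). clock=7
Op 13: insert b.com -> 10.0.0.1 (expiry=7+4=11). clock=7
Op 14: tick 1 -> clock=8.
Op 15: insert f.com -> 10.0.0.1 (expiry=8+1=9). clock=8
Op 16: tick 1 -> clock=9. purged={f.com}
Op 17: tick 2 -> clock=11. purged={b.com,e.com}
Op 18: tick 2 -> clock=13.
Op 19: insert d.com -> 10.0.0.2 (expiry=13+5=18). clock=13
Op 20: insert a.com -> 10.0.0.2 (expiry=13+2=15). clock=13
Op 21: insert a.com -> 10.0.0.1 (expiry=13+5=18). clock=13
Op 22: insert a.com -> 10.0.0.2 (expiry=13+2=15). clock=13
Op 23: tick 1 -> clock=14.
Op 24: tick 2 -> clock=16. purged={a.com}
Op 25: insert b.com -> 10.0.0.1 (expiry=16+1=17). clock=16
Op 26: insert c.com -> 10.0.0.1 (expiry=16+2=18). clock=16
Op 27: insert e.com -> 10.0.0.1 (expiry=16+3=19). clock=16
Op 28: tick 2 -> clock=18. purged={b.com,c.com,d.com}
lookup c.com: not in cache (expired or never inserted)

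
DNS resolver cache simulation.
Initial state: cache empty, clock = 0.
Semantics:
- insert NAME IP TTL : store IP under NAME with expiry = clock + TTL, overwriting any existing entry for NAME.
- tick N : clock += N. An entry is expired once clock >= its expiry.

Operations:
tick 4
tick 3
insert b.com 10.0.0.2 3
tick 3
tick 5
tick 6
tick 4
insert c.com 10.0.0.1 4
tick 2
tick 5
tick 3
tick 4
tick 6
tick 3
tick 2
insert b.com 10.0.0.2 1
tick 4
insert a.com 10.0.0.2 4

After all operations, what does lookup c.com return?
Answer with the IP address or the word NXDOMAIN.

Answer: NXDOMAIN

Derivation:
Op 1: tick 4 -> clock=4.
Op 2: tick 3 -> clock=7.
Op 3: insert b.com -> 10.0.0.2 (expiry=7+3=10). clock=7
Op 4: tick 3 -> clock=10. purged={b.com}
Op 5: tick 5 -> clock=15.
Op 6: tick 6 -> clock=21.
Op 7: tick 4 -> clock=25.
Op 8: insert c.com -> 10.0.0.1 (expiry=25+4=29). clock=25
Op 9: tick 2 -> clock=27.
Op 10: tick 5 -> clock=32. purged={c.com}
Op 11: tick 3 -> clock=35.
Op 12: tick 4 -> clock=39.
Op 13: tick 6 -> clock=45.
Op 14: tick 3 -> clock=48.
Op 15: tick 2 -> clock=50.
Op 16: insert b.com -> 10.0.0.2 (expiry=50+1=51). clock=50
Op 17: tick 4 -> clock=54. purged={b.com}
Op 18: insert a.com -> 10.0.0.2 (expiry=54+4=58). clock=54
lookup c.com: not in cache (expired or never inserted)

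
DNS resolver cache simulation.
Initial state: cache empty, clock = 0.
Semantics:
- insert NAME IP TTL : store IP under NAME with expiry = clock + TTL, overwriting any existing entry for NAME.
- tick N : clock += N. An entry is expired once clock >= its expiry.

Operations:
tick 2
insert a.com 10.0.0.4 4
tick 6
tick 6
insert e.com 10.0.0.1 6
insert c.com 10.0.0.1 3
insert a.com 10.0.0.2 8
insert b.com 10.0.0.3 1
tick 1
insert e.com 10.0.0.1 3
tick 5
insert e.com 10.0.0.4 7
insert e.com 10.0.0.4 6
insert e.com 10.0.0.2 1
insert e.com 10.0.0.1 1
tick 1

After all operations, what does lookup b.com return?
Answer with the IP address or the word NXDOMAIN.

Answer: NXDOMAIN

Derivation:
Op 1: tick 2 -> clock=2.
Op 2: insert a.com -> 10.0.0.4 (expiry=2+4=6). clock=2
Op 3: tick 6 -> clock=8. purged={a.com}
Op 4: tick 6 -> clock=14.
Op 5: insert e.com -> 10.0.0.1 (expiry=14+6=20). clock=14
Op 6: insert c.com -> 10.0.0.1 (expiry=14+3=17). clock=14
Op 7: insert a.com -> 10.0.0.2 (expiry=14+8=22). clock=14
Op 8: insert b.com -> 10.0.0.3 (expiry=14+1=15). clock=14
Op 9: tick 1 -> clock=15. purged={b.com}
Op 10: insert e.com -> 10.0.0.1 (expiry=15+3=18). clock=15
Op 11: tick 5 -> clock=20. purged={c.com,e.com}
Op 12: insert e.com -> 10.0.0.4 (expiry=20+7=27). clock=20
Op 13: insert e.com -> 10.0.0.4 (expiry=20+6=26). clock=20
Op 14: insert e.com -> 10.0.0.2 (expiry=20+1=21). clock=20
Op 15: insert e.com -> 10.0.0.1 (expiry=20+1=21). clock=20
Op 16: tick 1 -> clock=21. purged={e.com}
lookup b.com: not in cache (expired or never inserted)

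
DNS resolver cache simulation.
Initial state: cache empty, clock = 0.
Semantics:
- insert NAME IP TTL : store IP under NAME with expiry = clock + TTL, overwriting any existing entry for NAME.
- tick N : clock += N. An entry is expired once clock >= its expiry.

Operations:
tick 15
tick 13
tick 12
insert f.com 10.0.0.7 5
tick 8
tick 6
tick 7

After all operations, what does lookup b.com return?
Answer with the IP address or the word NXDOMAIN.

Answer: NXDOMAIN

Derivation:
Op 1: tick 15 -> clock=15.
Op 2: tick 13 -> clock=28.
Op 3: tick 12 -> clock=40.
Op 4: insert f.com -> 10.0.0.7 (expiry=40+5=45). clock=40
Op 5: tick 8 -> clock=48. purged={f.com}
Op 6: tick 6 -> clock=54.
Op 7: tick 7 -> clock=61.
lookup b.com: not in cache (expired or never inserted)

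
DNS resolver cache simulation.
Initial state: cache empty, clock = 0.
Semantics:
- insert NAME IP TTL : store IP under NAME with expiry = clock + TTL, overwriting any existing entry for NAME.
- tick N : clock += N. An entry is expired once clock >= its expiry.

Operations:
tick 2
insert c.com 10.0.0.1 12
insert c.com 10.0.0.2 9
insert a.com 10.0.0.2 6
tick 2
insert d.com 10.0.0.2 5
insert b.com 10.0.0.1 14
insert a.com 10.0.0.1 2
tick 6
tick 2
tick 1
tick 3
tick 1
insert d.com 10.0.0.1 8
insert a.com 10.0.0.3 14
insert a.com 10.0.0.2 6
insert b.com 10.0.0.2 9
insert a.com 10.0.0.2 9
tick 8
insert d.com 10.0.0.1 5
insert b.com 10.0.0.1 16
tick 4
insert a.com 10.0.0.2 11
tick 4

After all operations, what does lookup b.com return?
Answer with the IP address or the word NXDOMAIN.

Answer: 10.0.0.1

Derivation:
Op 1: tick 2 -> clock=2.
Op 2: insert c.com -> 10.0.0.1 (expiry=2+12=14). clock=2
Op 3: insert c.com -> 10.0.0.2 (expiry=2+9=11). clock=2
Op 4: insert a.com -> 10.0.0.2 (expiry=2+6=8). clock=2
Op 5: tick 2 -> clock=4.
Op 6: insert d.com -> 10.0.0.2 (expiry=4+5=9). clock=4
Op 7: insert b.com -> 10.0.0.1 (expiry=4+14=18). clock=4
Op 8: insert a.com -> 10.0.0.1 (expiry=4+2=6). clock=4
Op 9: tick 6 -> clock=10. purged={a.com,d.com}
Op 10: tick 2 -> clock=12. purged={c.com}
Op 11: tick 1 -> clock=13.
Op 12: tick 3 -> clock=16.
Op 13: tick 1 -> clock=17.
Op 14: insert d.com -> 10.0.0.1 (expiry=17+8=25). clock=17
Op 15: insert a.com -> 10.0.0.3 (expiry=17+14=31). clock=17
Op 16: insert a.com -> 10.0.0.2 (expiry=17+6=23). clock=17
Op 17: insert b.com -> 10.0.0.2 (expiry=17+9=26). clock=17
Op 18: insert a.com -> 10.0.0.2 (expiry=17+9=26). clock=17
Op 19: tick 8 -> clock=25. purged={d.com}
Op 20: insert d.com -> 10.0.0.1 (expiry=25+5=30). clock=25
Op 21: insert b.com -> 10.0.0.1 (expiry=25+16=41). clock=25
Op 22: tick 4 -> clock=29. purged={a.com}
Op 23: insert a.com -> 10.0.0.2 (expiry=29+11=40). clock=29
Op 24: tick 4 -> clock=33. purged={d.com}
lookup b.com: present, ip=10.0.0.1 expiry=41 > clock=33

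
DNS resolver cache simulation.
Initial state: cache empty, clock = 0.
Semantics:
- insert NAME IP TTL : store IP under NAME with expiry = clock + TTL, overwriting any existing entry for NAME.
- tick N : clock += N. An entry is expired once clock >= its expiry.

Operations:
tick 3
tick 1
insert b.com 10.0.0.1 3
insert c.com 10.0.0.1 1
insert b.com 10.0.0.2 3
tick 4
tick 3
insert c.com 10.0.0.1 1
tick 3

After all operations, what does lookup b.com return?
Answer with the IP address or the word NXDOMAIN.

Answer: NXDOMAIN

Derivation:
Op 1: tick 3 -> clock=3.
Op 2: tick 1 -> clock=4.
Op 3: insert b.com -> 10.0.0.1 (expiry=4+3=7). clock=4
Op 4: insert c.com -> 10.0.0.1 (expiry=4+1=5). clock=4
Op 5: insert b.com -> 10.0.0.2 (expiry=4+3=7). clock=4
Op 6: tick 4 -> clock=8. purged={b.com,c.com}
Op 7: tick 3 -> clock=11.
Op 8: insert c.com -> 10.0.0.1 (expiry=11+1=12). clock=11
Op 9: tick 3 -> clock=14. purged={c.com}
lookup b.com: not in cache (expired or never inserted)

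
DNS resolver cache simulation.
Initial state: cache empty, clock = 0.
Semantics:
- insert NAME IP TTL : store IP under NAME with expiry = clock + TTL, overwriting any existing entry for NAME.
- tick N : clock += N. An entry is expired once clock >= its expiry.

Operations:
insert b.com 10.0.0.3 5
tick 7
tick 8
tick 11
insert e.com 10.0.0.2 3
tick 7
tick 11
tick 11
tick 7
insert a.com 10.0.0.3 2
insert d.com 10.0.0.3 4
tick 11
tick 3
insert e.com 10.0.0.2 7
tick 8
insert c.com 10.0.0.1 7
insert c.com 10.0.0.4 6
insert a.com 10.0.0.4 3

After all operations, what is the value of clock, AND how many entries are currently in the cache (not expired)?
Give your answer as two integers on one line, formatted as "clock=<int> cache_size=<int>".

Op 1: insert b.com -> 10.0.0.3 (expiry=0+5=5). clock=0
Op 2: tick 7 -> clock=7. purged={b.com}
Op 3: tick 8 -> clock=15.
Op 4: tick 11 -> clock=26.
Op 5: insert e.com -> 10.0.0.2 (expiry=26+3=29). clock=26
Op 6: tick 7 -> clock=33. purged={e.com}
Op 7: tick 11 -> clock=44.
Op 8: tick 11 -> clock=55.
Op 9: tick 7 -> clock=62.
Op 10: insert a.com -> 10.0.0.3 (expiry=62+2=64). clock=62
Op 11: insert d.com -> 10.0.0.3 (expiry=62+4=66). clock=62
Op 12: tick 11 -> clock=73. purged={a.com,d.com}
Op 13: tick 3 -> clock=76.
Op 14: insert e.com -> 10.0.0.2 (expiry=76+7=83). clock=76
Op 15: tick 8 -> clock=84. purged={e.com}
Op 16: insert c.com -> 10.0.0.1 (expiry=84+7=91). clock=84
Op 17: insert c.com -> 10.0.0.4 (expiry=84+6=90). clock=84
Op 18: insert a.com -> 10.0.0.4 (expiry=84+3=87). clock=84
Final clock = 84
Final cache (unexpired): {a.com,c.com} -> size=2

Answer: clock=84 cache_size=2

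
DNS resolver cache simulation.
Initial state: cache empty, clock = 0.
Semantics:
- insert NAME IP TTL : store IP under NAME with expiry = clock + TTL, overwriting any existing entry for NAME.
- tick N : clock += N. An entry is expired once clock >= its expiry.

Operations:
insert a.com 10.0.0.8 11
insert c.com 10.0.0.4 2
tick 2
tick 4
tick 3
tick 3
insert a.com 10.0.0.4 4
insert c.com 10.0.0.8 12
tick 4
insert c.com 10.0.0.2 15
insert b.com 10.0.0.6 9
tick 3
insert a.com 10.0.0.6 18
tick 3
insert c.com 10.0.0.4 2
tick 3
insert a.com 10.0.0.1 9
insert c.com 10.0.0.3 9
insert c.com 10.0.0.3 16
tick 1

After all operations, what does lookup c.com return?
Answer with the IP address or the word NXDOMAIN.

Answer: 10.0.0.3

Derivation:
Op 1: insert a.com -> 10.0.0.8 (expiry=0+11=11). clock=0
Op 2: insert c.com -> 10.0.0.4 (expiry=0+2=2). clock=0
Op 3: tick 2 -> clock=2. purged={c.com}
Op 4: tick 4 -> clock=6.
Op 5: tick 3 -> clock=9.
Op 6: tick 3 -> clock=12. purged={a.com}
Op 7: insert a.com -> 10.0.0.4 (expiry=12+4=16). clock=12
Op 8: insert c.com -> 10.0.0.8 (expiry=12+12=24). clock=12
Op 9: tick 4 -> clock=16. purged={a.com}
Op 10: insert c.com -> 10.0.0.2 (expiry=16+15=31). clock=16
Op 11: insert b.com -> 10.0.0.6 (expiry=16+9=25). clock=16
Op 12: tick 3 -> clock=19.
Op 13: insert a.com -> 10.0.0.6 (expiry=19+18=37). clock=19
Op 14: tick 3 -> clock=22.
Op 15: insert c.com -> 10.0.0.4 (expiry=22+2=24). clock=22
Op 16: tick 3 -> clock=25. purged={b.com,c.com}
Op 17: insert a.com -> 10.0.0.1 (expiry=25+9=34). clock=25
Op 18: insert c.com -> 10.0.0.3 (expiry=25+9=34). clock=25
Op 19: insert c.com -> 10.0.0.3 (expiry=25+16=41). clock=25
Op 20: tick 1 -> clock=26.
lookup c.com: present, ip=10.0.0.3 expiry=41 > clock=26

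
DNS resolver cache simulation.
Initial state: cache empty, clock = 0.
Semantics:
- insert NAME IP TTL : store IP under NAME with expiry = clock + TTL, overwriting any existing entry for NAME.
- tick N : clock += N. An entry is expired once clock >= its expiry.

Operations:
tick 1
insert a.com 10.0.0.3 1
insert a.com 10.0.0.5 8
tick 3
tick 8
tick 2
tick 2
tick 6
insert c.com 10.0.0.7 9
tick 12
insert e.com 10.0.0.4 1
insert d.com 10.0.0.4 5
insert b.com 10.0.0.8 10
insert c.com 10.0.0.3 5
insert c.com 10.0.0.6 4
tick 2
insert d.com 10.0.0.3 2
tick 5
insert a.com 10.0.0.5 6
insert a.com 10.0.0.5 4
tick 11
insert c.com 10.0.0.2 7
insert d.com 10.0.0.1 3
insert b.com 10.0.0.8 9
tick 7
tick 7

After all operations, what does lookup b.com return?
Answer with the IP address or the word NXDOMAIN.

Answer: NXDOMAIN

Derivation:
Op 1: tick 1 -> clock=1.
Op 2: insert a.com -> 10.0.0.3 (expiry=1+1=2). clock=1
Op 3: insert a.com -> 10.0.0.5 (expiry=1+8=9). clock=1
Op 4: tick 3 -> clock=4.
Op 5: tick 8 -> clock=12. purged={a.com}
Op 6: tick 2 -> clock=14.
Op 7: tick 2 -> clock=16.
Op 8: tick 6 -> clock=22.
Op 9: insert c.com -> 10.0.0.7 (expiry=22+9=31). clock=22
Op 10: tick 12 -> clock=34. purged={c.com}
Op 11: insert e.com -> 10.0.0.4 (expiry=34+1=35). clock=34
Op 12: insert d.com -> 10.0.0.4 (expiry=34+5=39). clock=34
Op 13: insert b.com -> 10.0.0.8 (expiry=34+10=44). clock=34
Op 14: insert c.com -> 10.0.0.3 (expiry=34+5=39). clock=34
Op 15: insert c.com -> 10.0.0.6 (expiry=34+4=38). clock=34
Op 16: tick 2 -> clock=36. purged={e.com}
Op 17: insert d.com -> 10.0.0.3 (expiry=36+2=38). clock=36
Op 18: tick 5 -> clock=41. purged={c.com,d.com}
Op 19: insert a.com -> 10.0.0.5 (expiry=41+6=47). clock=41
Op 20: insert a.com -> 10.0.0.5 (expiry=41+4=45). clock=41
Op 21: tick 11 -> clock=52. purged={a.com,b.com}
Op 22: insert c.com -> 10.0.0.2 (expiry=52+7=59). clock=52
Op 23: insert d.com -> 10.0.0.1 (expiry=52+3=55). clock=52
Op 24: insert b.com -> 10.0.0.8 (expiry=52+9=61). clock=52
Op 25: tick 7 -> clock=59. purged={c.com,d.com}
Op 26: tick 7 -> clock=66. purged={b.com}
lookup b.com: not in cache (expired or never inserted)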